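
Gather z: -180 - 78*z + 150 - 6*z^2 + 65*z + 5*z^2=-z^2 - 13*z - 30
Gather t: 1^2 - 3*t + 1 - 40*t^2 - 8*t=-40*t^2 - 11*t + 2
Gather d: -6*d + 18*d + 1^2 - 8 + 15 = 12*d + 8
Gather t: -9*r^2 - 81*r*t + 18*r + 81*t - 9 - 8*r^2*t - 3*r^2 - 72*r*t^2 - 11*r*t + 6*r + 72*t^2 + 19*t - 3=-12*r^2 + 24*r + t^2*(72 - 72*r) + t*(-8*r^2 - 92*r + 100) - 12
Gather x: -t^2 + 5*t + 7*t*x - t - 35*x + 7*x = -t^2 + 4*t + x*(7*t - 28)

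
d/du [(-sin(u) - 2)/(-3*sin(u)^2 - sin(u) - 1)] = (-12*sin(u) + 3*cos(u)^2 - 4)*cos(u)/(3*sin(u)^2 + sin(u) + 1)^2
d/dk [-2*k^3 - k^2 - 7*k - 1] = -6*k^2 - 2*k - 7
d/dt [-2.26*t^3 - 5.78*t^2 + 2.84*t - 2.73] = -6.78*t^2 - 11.56*t + 2.84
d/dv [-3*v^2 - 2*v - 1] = -6*v - 2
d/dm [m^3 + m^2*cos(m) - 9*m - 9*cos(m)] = -m^2*sin(m) + 3*m^2 + 2*m*cos(m) + 9*sin(m) - 9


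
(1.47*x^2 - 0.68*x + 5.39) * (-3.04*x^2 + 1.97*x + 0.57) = -4.4688*x^4 + 4.9631*x^3 - 16.8873*x^2 + 10.2307*x + 3.0723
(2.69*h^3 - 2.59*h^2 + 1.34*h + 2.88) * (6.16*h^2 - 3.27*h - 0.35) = 16.5704*h^5 - 24.7507*h^4 + 15.7822*h^3 + 14.2655*h^2 - 9.8866*h - 1.008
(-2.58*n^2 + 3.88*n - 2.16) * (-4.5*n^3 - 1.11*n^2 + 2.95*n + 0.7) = 11.61*n^5 - 14.5962*n^4 - 2.1978*n^3 + 12.0376*n^2 - 3.656*n - 1.512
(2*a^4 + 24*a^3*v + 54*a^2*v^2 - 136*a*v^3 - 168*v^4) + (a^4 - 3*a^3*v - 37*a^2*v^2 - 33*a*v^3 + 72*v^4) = 3*a^4 + 21*a^3*v + 17*a^2*v^2 - 169*a*v^3 - 96*v^4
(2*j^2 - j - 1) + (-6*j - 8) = 2*j^2 - 7*j - 9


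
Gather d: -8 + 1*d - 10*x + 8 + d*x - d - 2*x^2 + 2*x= d*x - 2*x^2 - 8*x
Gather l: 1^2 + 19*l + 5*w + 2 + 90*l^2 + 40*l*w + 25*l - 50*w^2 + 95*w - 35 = 90*l^2 + l*(40*w + 44) - 50*w^2 + 100*w - 32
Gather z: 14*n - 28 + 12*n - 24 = 26*n - 52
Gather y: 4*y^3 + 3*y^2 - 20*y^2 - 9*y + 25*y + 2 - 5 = 4*y^3 - 17*y^2 + 16*y - 3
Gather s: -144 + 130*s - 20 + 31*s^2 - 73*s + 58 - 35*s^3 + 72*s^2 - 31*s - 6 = -35*s^3 + 103*s^2 + 26*s - 112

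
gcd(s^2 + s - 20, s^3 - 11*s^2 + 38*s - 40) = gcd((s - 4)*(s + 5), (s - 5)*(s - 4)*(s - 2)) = s - 4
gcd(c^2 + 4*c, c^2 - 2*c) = c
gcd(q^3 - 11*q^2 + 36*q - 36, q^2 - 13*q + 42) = q - 6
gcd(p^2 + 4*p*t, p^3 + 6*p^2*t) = p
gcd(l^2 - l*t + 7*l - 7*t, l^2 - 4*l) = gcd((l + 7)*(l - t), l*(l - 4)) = 1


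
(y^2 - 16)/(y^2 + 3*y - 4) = (y - 4)/(y - 1)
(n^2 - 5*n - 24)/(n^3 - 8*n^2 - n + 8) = (n + 3)/(n^2 - 1)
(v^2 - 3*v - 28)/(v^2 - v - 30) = (-v^2 + 3*v + 28)/(-v^2 + v + 30)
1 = 1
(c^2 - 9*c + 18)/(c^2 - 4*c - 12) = (c - 3)/(c + 2)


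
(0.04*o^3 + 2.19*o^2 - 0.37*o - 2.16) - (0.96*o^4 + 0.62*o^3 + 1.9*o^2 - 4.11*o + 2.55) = -0.96*o^4 - 0.58*o^3 + 0.29*o^2 + 3.74*o - 4.71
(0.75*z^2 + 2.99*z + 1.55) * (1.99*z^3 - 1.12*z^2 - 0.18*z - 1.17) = 1.4925*z^5 + 5.1101*z^4 - 0.3993*z^3 - 3.1517*z^2 - 3.7773*z - 1.8135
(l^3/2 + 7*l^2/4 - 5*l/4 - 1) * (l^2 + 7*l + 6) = l^5/2 + 21*l^4/4 + 14*l^3 + 3*l^2/4 - 29*l/2 - 6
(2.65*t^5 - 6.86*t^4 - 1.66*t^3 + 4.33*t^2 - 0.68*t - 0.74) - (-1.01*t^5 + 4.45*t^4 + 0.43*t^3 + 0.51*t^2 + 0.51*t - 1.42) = 3.66*t^5 - 11.31*t^4 - 2.09*t^3 + 3.82*t^2 - 1.19*t + 0.68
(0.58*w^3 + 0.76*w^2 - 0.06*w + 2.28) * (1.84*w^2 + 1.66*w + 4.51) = 1.0672*w^5 + 2.3612*w^4 + 3.767*w^3 + 7.5232*w^2 + 3.5142*w + 10.2828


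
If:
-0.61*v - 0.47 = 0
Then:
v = -0.77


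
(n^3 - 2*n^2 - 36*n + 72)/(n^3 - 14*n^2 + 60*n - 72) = (n + 6)/(n - 6)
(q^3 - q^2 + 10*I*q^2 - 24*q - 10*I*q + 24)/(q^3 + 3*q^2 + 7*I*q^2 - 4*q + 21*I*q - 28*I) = (q^2 + 10*I*q - 24)/(q^2 + q*(4 + 7*I) + 28*I)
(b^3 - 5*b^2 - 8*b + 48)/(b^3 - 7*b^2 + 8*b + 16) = (b + 3)/(b + 1)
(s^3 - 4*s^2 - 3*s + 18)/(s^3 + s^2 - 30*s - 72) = (s^3 - 4*s^2 - 3*s + 18)/(s^3 + s^2 - 30*s - 72)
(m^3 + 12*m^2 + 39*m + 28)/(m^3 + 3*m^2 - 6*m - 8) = (m + 7)/(m - 2)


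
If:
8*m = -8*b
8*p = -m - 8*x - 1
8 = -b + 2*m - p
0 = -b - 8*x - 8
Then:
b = -71/26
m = 71/26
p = 5/26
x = -137/208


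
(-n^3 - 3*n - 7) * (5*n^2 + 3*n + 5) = -5*n^5 - 3*n^4 - 20*n^3 - 44*n^2 - 36*n - 35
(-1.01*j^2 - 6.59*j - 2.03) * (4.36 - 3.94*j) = 3.9794*j^3 + 21.561*j^2 - 20.7342*j - 8.8508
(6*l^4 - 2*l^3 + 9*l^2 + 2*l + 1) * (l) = 6*l^5 - 2*l^4 + 9*l^3 + 2*l^2 + l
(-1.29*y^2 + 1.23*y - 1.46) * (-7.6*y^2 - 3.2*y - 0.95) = 9.804*y^4 - 5.22*y^3 + 8.3855*y^2 + 3.5035*y + 1.387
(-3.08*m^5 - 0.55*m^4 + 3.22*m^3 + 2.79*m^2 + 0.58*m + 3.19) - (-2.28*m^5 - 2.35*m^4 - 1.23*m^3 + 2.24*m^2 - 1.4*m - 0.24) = -0.8*m^5 + 1.8*m^4 + 4.45*m^3 + 0.55*m^2 + 1.98*m + 3.43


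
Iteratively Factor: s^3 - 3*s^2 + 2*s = (s - 2)*(s^2 - s) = (s - 2)*(s - 1)*(s)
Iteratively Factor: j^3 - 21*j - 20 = (j + 4)*(j^2 - 4*j - 5) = (j + 1)*(j + 4)*(j - 5)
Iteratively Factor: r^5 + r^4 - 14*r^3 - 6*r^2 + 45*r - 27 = (r + 3)*(r^4 - 2*r^3 - 8*r^2 + 18*r - 9) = (r - 1)*(r + 3)*(r^3 - r^2 - 9*r + 9) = (r - 3)*(r - 1)*(r + 3)*(r^2 + 2*r - 3) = (r - 3)*(r - 1)^2*(r + 3)*(r + 3)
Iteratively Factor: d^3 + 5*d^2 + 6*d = (d)*(d^2 + 5*d + 6) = d*(d + 2)*(d + 3)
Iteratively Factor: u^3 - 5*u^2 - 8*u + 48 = (u - 4)*(u^2 - u - 12) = (u - 4)*(u + 3)*(u - 4)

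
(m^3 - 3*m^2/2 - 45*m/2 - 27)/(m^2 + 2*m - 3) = (m^2 - 9*m/2 - 9)/(m - 1)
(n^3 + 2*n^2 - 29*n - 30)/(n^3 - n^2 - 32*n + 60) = (n + 1)/(n - 2)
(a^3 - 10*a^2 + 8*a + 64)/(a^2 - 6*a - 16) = a - 4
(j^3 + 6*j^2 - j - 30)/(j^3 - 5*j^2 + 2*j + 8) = (j^2 + 8*j + 15)/(j^2 - 3*j - 4)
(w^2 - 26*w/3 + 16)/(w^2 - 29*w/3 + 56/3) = (w - 6)/(w - 7)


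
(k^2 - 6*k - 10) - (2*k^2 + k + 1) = -k^2 - 7*k - 11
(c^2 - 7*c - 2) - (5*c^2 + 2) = -4*c^2 - 7*c - 4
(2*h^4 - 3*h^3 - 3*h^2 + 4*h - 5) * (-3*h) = -6*h^5 + 9*h^4 + 9*h^3 - 12*h^2 + 15*h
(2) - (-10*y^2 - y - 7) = 10*y^2 + y + 9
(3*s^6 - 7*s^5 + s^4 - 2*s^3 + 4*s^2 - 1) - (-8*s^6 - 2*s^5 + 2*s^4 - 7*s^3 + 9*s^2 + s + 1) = 11*s^6 - 5*s^5 - s^4 + 5*s^3 - 5*s^2 - s - 2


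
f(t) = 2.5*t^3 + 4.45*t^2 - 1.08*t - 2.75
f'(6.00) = 322.32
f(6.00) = 690.97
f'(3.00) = 93.12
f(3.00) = 101.56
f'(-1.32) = 0.24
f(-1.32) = 0.68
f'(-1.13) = -1.56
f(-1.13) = 0.55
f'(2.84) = 84.69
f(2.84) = 87.34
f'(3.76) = 138.42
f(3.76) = 188.99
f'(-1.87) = 8.50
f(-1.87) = -1.52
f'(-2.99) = 39.36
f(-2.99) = -26.56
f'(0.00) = -1.08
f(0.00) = -2.75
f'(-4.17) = 92.22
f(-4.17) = -102.15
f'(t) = 7.5*t^2 + 8.9*t - 1.08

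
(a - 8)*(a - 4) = a^2 - 12*a + 32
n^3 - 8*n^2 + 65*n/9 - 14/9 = (n - 7)*(n - 2/3)*(n - 1/3)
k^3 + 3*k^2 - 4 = (k - 1)*(k + 2)^2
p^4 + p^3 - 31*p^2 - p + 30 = (p - 5)*(p - 1)*(p + 1)*(p + 6)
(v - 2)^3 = v^3 - 6*v^2 + 12*v - 8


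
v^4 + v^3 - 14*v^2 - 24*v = v*(v - 4)*(v + 2)*(v + 3)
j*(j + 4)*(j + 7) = j^3 + 11*j^2 + 28*j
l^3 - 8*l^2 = l^2*(l - 8)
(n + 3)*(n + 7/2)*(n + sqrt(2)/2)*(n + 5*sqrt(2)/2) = n^4 + 3*sqrt(2)*n^3 + 13*n^3/2 + 13*n^2 + 39*sqrt(2)*n^2/2 + 65*n/4 + 63*sqrt(2)*n/2 + 105/4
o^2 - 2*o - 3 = (o - 3)*(o + 1)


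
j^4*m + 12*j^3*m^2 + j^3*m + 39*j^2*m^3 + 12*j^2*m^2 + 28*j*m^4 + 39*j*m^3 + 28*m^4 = (j + m)*(j + 4*m)*(j + 7*m)*(j*m + m)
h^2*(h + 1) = h^3 + h^2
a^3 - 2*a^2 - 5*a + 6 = (a - 3)*(a - 1)*(a + 2)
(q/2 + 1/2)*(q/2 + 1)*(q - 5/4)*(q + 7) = q^4/4 + 35*q^3/16 + 21*q^2/8 - 59*q/16 - 35/8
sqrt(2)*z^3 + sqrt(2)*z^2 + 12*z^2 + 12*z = z*(z + 6*sqrt(2))*(sqrt(2)*z + sqrt(2))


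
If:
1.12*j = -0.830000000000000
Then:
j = -0.74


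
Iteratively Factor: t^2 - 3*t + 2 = (t - 2)*(t - 1)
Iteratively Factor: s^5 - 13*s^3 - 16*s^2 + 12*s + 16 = (s + 2)*(s^4 - 2*s^3 - 9*s^2 + 2*s + 8) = (s + 1)*(s + 2)*(s^3 - 3*s^2 - 6*s + 8) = (s - 4)*(s + 1)*(s + 2)*(s^2 + s - 2) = (s - 4)*(s + 1)*(s + 2)^2*(s - 1)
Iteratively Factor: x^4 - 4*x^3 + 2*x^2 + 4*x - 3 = (x - 1)*(x^3 - 3*x^2 - x + 3) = (x - 1)^2*(x^2 - 2*x - 3) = (x - 1)^2*(x + 1)*(x - 3)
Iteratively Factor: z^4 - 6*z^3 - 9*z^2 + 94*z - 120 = (z - 5)*(z^3 - z^2 - 14*z + 24) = (z - 5)*(z - 3)*(z^2 + 2*z - 8) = (z - 5)*(z - 3)*(z - 2)*(z + 4)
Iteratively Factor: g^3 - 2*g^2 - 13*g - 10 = (g - 5)*(g^2 + 3*g + 2) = (g - 5)*(g + 2)*(g + 1)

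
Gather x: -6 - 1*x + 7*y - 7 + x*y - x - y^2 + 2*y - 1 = x*(y - 2) - y^2 + 9*y - 14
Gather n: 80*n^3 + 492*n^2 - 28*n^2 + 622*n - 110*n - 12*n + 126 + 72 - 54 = 80*n^3 + 464*n^2 + 500*n + 144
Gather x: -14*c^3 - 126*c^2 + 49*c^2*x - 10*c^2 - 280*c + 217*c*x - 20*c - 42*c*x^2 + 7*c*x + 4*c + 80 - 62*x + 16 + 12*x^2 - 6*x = -14*c^3 - 136*c^2 - 296*c + x^2*(12 - 42*c) + x*(49*c^2 + 224*c - 68) + 96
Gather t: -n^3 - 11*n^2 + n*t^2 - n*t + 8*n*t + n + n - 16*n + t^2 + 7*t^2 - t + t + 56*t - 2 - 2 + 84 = -n^3 - 11*n^2 - 14*n + t^2*(n + 8) + t*(7*n + 56) + 80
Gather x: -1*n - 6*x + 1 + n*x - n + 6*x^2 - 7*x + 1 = -2*n + 6*x^2 + x*(n - 13) + 2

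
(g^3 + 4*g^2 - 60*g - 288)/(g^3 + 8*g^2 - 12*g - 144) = (g - 8)/(g - 4)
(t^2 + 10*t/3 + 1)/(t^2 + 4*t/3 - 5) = (3*t + 1)/(3*t - 5)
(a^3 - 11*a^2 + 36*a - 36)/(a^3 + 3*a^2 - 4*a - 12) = (a^2 - 9*a + 18)/(a^2 + 5*a + 6)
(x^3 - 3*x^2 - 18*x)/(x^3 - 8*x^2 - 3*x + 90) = x/(x - 5)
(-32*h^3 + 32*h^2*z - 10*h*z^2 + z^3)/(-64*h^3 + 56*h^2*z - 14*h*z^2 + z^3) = (-4*h + z)/(-8*h + z)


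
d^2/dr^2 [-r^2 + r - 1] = -2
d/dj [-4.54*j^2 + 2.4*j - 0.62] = 2.4 - 9.08*j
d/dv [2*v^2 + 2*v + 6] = 4*v + 2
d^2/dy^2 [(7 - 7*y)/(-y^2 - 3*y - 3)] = 14*((y - 1)*(2*y + 3)^2 - (3*y + 2)*(y^2 + 3*y + 3))/(y^2 + 3*y + 3)^3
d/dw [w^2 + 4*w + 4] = 2*w + 4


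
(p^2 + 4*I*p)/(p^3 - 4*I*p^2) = (p + 4*I)/(p*(p - 4*I))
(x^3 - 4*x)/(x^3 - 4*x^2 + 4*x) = (x + 2)/(x - 2)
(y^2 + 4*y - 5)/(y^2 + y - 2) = (y + 5)/(y + 2)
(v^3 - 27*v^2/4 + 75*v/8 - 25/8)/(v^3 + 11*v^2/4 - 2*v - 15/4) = (2*v^2 - 11*v + 5)/(2*(v^2 + 4*v + 3))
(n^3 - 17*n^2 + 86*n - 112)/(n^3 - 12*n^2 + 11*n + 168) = (n - 2)/(n + 3)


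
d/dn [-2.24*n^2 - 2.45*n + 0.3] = -4.48*n - 2.45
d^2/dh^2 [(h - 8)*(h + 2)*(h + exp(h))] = h^2*exp(h) - 2*h*exp(h) + 6*h - 26*exp(h) - 12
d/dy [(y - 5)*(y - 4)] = 2*y - 9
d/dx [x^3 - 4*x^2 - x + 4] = 3*x^2 - 8*x - 1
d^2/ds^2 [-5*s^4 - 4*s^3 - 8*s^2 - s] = -60*s^2 - 24*s - 16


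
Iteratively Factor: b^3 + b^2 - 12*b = (b - 3)*(b^2 + 4*b) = (b - 3)*(b + 4)*(b)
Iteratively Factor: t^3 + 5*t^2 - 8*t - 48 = (t + 4)*(t^2 + t - 12) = (t - 3)*(t + 4)*(t + 4)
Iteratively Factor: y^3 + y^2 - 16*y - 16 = (y - 4)*(y^2 + 5*y + 4) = (y - 4)*(y + 4)*(y + 1)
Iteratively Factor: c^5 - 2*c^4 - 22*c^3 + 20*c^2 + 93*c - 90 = (c - 2)*(c^4 - 22*c^2 - 24*c + 45) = (c - 2)*(c + 3)*(c^3 - 3*c^2 - 13*c + 15) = (c - 2)*(c - 1)*(c + 3)*(c^2 - 2*c - 15) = (c - 2)*(c - 1)*(c + 3)^2*(c - 5)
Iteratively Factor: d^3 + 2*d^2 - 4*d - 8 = (d + 2)*(d^2 - 4) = (d + 2)^2*(d - 2)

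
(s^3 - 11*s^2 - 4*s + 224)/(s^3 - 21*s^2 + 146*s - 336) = (s + 4)/(s - 6)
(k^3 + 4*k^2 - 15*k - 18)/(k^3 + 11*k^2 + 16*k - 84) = (k^2 - 2*k - 3)/(k^2 + 5*k - 14)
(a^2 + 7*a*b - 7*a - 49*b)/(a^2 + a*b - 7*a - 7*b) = (a + 7*b)/(a + b)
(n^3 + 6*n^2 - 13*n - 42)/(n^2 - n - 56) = (n^2 - n - 6)/(n - 8)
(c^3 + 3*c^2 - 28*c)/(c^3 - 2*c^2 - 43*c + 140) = c/(c - 5)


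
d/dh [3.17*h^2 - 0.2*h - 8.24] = 6.34*h - 0.2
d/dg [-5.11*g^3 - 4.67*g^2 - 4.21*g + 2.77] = -15.33*g^2 - 9.34*g - 4.21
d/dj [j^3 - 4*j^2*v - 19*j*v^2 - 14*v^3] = 3*j^2 - 8*j*v - 19*v^2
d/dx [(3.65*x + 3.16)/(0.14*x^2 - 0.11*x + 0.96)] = (-0.511*x^2 - 0.8848*x + 3.8516)/(0.0196*x^4 - 0.0308*x^3 + 0.2809*x^2 - 0.2112*x + 0.9216)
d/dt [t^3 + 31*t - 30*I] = 3*t^2 + 31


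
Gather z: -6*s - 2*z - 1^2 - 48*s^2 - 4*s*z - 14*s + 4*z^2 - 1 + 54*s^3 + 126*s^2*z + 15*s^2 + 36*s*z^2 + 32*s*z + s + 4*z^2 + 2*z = 54*s^3 - 33*s^2 - 19*s + z^2*(36*s + 8) + z*(126*s^2 + 28*s) - 2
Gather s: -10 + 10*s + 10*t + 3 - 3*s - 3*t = 7*s + 7*t - 7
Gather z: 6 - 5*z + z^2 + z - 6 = z^2 - 4*z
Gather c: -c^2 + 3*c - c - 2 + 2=-c^2 + 2*c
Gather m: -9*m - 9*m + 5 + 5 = 10 - 18*m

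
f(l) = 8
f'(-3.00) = 0.00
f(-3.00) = 8.00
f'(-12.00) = 0.00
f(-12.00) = 8.00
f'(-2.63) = 0.00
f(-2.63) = 8.00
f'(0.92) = 0.00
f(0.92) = 8.00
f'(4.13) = 0.00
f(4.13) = 8.00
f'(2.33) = 0.00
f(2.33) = 8.00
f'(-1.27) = 0.00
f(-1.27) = 8.00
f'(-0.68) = 0.00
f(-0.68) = 8.00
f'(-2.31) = 0.00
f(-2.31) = 8.00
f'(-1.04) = 0.00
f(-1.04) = 8.00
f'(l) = 0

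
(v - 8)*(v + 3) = v^2 - 5*v - 24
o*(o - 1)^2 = o^3 - 2*o^2 + o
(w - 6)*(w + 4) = w^2 - 2*w - 24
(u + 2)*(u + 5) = u^2 + 7*u + 10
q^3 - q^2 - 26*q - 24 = (q - 6)*(q + 1)*(q + 4)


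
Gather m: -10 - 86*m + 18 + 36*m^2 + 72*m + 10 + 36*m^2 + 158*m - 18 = 72*m^2 + 144*m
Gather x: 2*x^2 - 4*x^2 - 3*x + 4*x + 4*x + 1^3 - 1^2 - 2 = -2*x^2 + 5*x - 2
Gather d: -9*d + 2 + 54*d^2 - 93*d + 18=54*d^2 - 102*d + 20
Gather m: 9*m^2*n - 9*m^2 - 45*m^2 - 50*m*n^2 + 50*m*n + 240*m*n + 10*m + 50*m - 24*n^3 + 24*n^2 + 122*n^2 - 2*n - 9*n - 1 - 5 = m^2*(9*n - 54) + m*(-50*n^2 + 290*n + 60) - 24*n^3 + 146*n^2 - 11*n - 6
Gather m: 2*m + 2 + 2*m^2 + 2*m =2*m^2 + 4*m + 2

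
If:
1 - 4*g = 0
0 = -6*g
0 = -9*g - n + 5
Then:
No Solution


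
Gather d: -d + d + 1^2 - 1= 0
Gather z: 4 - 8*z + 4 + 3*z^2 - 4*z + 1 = 3*z^2 - 12*z + 9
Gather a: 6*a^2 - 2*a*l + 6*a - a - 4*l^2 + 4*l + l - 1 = 6*a^2 + a*(5 - 2*l) - 4*l^2 + 5*l - 1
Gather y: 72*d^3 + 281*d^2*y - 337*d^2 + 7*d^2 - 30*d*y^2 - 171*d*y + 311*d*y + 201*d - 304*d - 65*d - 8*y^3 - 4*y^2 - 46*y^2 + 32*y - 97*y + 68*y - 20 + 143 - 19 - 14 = 72*d^3 - 330*d^2 - 168*d - 8*y^3 + y^2*(-30*d - 50) + y*(281*d^2 + 140*d + 3) + 90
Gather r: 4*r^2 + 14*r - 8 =4*r^2 + 14*r - 8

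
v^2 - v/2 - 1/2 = (v - 1)*(v + 1/2)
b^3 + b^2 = b^2*(b + 1)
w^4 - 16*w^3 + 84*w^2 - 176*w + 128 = (w - 8)*(w - 4)*(w - 2)^2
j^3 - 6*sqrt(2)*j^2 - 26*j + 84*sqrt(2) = (j - 7*sqrt(2))*(j - 2*sqrt(2))*(j + 3*sqrt(2))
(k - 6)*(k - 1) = k^2 - 7*k + 6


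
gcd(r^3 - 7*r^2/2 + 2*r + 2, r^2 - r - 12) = 1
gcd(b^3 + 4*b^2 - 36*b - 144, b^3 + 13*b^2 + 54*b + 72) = b^2 + 10*b + 24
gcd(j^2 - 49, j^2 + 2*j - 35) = j + 7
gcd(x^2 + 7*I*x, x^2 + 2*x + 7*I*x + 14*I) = x + 7*I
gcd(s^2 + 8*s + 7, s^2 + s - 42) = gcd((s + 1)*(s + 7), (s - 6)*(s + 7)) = s + 7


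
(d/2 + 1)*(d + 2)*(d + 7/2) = d^3/2 + 15*d^2/4 + 9*d + 7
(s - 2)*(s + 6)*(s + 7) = s^3 + 11*s^2 + 16*s - 84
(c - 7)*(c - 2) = c^2 - 9*c + 14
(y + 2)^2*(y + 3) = y^3 + 7*y^2 + 16*y + 12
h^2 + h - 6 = (h - 2)*(h + 3)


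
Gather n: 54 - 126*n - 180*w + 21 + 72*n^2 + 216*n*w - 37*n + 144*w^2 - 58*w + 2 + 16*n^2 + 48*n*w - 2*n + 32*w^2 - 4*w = 88*n^2 + n*(264*w - 165) + 176*w^2 - 242*w + 77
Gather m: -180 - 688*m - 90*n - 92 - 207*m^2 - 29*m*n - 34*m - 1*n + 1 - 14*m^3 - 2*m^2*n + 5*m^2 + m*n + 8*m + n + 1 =-14*m^3 + m^2*(-2*n - 202) + m*(-28*n - 714) - 90*n - 270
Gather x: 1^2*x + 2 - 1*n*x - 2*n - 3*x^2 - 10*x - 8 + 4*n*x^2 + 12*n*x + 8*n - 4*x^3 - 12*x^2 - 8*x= 6*n - 4*x^3 + x^2*(4*n - 15) + x*(11*n - 17) - 6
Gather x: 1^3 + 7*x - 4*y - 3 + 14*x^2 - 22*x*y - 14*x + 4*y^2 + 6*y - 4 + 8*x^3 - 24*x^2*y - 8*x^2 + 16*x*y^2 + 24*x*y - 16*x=8*x^3 + x^2*(6 - 24*y) + x*(16*y^2 + 2*y - 23) + 4*y^2 + 2*y - 6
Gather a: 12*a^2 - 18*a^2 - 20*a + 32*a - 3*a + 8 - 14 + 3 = -6*a^2 + 9*a - 3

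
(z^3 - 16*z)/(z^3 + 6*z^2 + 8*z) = (z - 4)/(z + 2)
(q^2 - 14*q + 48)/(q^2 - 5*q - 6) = (q - 8)/(q + 1)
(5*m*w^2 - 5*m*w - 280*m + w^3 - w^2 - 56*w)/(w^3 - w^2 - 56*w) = (5*m + w)/w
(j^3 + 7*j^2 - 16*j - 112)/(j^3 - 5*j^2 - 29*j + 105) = (j^3 + 7*j^2 - 16*j - 112)/(j^3 - 5*j^2 - 29*j + 105)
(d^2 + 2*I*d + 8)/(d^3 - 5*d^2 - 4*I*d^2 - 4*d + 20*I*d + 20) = (d + 4*I)/(d^2 - d*(5 + 2*I) + 10*I)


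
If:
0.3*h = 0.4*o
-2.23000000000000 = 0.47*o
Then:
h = -6.33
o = -4.74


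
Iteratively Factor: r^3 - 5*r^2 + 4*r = (r)*(r^2 - 5*r + 4) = r*(r - 1)*(r - 4)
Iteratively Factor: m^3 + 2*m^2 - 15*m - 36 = (m + 3)*(m^2 - m - 12) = (m + 3)^2*(m - 4)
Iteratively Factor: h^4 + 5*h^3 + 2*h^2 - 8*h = (h)*(h^3 + 5*h^2 + 2*h - 8) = h*(h - 1)*(h^2 + 6*h + 8) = h*(h - 1)*(h + 4)*(h + 2)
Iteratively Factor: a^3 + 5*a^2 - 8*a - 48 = (a + 4)*(a^2 + a - 12) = (a + 4)^2*(a - 3)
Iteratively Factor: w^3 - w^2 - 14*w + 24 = (w - 2)*(w^2 + w - 12) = (w - 3)*(w - 2)*(w + 4)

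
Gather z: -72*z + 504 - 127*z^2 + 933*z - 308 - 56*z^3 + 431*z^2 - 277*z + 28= -56*z^3 + 304*z^2 + 584*z + 224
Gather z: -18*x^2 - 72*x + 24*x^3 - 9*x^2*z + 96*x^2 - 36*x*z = 24*x^3 + 78*x^2 - 72*x + z*(-9*x^2 - 36*x)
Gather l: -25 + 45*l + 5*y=45*l + 5*y - 25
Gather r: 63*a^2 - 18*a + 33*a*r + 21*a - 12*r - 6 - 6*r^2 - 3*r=63*a^2 + 3*a - 6*r^2 + r*(33*a - 15) - 6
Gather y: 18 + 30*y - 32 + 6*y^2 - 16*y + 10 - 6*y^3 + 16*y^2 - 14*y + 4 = -6*y^3 + 22*y^2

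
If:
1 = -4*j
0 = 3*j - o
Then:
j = -1/4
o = -3/4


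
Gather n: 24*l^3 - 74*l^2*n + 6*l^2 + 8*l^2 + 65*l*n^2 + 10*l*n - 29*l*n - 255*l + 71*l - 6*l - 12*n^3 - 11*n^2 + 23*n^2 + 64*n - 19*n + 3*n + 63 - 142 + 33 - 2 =24*l^3 + 14*l^2 - 190*l - 12*n^3 + n^2*(65*l + 12) + n*(-74*l^2 - 19*l + 48) - 48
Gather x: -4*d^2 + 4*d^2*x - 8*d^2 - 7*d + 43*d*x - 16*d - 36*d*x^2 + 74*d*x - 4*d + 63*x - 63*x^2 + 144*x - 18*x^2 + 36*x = -12*d^2 - 27*d + x^2*(-36*d - 81) + x*(4*d^2 + 117*d + 243)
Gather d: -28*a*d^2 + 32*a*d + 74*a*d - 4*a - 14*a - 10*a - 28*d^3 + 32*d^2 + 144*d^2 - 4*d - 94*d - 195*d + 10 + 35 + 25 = -28*a - 28*d^3 + d^2*(176 - 28*a) + d*(106*a - 293) + 70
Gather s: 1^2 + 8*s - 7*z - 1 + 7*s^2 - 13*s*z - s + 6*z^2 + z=7*s^2 + s*(7 - 13*z) + 6*z^2 - 6*z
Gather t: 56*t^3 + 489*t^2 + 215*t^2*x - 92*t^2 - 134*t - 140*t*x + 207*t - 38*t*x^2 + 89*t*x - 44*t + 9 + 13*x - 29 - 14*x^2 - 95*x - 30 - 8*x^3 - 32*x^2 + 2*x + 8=56*t^3 + t^2*(215*x + 397) + t*(-38*x^2 - 51*x + 29) - 8*x^3 - 46*x^2 - 80*x - 42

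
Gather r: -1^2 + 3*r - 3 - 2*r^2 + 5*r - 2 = -2*r^2 + 8*r - 6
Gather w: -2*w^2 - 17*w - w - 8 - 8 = -2*w^2 - 18*w - 16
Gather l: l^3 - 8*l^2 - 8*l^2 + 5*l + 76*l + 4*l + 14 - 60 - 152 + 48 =l^3 - 16*l^2 + 85*l - 150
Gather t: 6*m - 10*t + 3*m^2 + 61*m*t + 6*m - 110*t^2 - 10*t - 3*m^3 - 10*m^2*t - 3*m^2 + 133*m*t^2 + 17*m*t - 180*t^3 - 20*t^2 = -3*m^3 + 12*m - 180*t^3 + t^2*(133*m - 130) + t*(-10*m^2 + 78*m - 20)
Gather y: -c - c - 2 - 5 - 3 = -2*c - 10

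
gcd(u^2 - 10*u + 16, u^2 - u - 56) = u - 8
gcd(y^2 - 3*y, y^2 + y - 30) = 1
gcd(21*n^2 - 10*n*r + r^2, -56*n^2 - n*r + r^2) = 1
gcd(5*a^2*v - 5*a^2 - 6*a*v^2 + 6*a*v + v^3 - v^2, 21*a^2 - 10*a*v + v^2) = 1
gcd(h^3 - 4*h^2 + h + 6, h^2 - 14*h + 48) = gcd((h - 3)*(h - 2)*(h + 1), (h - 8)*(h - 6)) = 1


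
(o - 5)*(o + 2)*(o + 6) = o^3 + 3*o^2 - 28*o - 60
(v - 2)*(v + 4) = v^2 + 2*v - 8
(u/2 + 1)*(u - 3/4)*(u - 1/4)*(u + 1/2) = u^4/2 + 3*u^3/4 - 21*u^2/32 - 17*u/64 + 3/32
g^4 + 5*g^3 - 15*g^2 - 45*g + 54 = (g - 3)*(g - 1)*(g + 3)*(g + 6)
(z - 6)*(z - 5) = z^2 - 11*z + 30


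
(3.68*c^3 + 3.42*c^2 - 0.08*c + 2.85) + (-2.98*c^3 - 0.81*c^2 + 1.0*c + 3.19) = 0.7*c^3 + 2.61*c^2 + 0.92*c + 6.04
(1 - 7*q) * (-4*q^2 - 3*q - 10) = 28*q^3 + 17*q^2 + 67*q - 10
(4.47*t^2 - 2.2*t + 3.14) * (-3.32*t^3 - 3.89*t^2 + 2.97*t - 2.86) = -14.8404*t^5 - 10.0843*t^4 + 11.4091*t^3 - 31.5328*t^2 + 15.6178*t - 8.9804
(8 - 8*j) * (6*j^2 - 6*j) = -48*j^3 + 96*j^2 - 48*j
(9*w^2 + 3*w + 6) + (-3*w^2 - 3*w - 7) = 6*w^2 - 1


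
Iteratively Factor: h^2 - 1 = (h + 1)*(h - 1)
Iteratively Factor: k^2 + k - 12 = (k + 4)*(k - 3)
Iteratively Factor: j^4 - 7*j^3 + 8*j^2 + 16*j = (j)*(j^3 - 7*j^2 + 8*j + 16) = j*(j - 4)*(j^2 - 3*j - 4) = j*(j - 4)^2*(j + 1)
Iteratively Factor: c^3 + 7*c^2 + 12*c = (c)*(c^2 + 7*c + 12) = c*(c + 3)*(c + 4)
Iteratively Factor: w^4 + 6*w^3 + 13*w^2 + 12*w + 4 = (w + 2)*(w^3 + 4*w^2 + 5*w + 2) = (w + 2)^2*(w^2 + 2*w + 1) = (w + 1)*(w + 2)^2*(w + 1)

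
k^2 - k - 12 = (k - 4)*(k + 3)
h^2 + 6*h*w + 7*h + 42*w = (h + 7)*(h + 6*w)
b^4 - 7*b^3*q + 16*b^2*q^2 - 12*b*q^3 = b*(b - 3*q)*(b - 2*q)^2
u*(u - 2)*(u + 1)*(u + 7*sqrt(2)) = u^4 - u^3 + 7*sqrt(2)*u^3 - 7*sqrt(2)*u^2 - 2*u^2 - 14*sqrt(2)*u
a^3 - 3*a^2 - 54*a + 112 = (a - 8)*(a - 2)*(a + 7)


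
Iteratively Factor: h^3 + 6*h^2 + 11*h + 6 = (h + 1)*(h^2 + 5*h + 6) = (h + 1)*(h + 2)*(h + 3)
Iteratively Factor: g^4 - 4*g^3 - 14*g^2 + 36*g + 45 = (g - 3)*(g^3 - g^2 - 17*g - 15) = (g - 5)*(g - 3)*(g^2 + 4*g + 3) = (g - 5)*(g - 3)*(g + 3)*(g + 1)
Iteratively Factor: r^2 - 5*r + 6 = (r - 2)*(r - 3)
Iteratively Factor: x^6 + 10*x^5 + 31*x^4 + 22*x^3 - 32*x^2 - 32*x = (x + 1)*(x^5 + 9*x^4 + 22*x^3 - 32*x) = (x + 1)*(x + 4)*(x^4 + 5*x^3 + 2*x^2 - 8*x) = (x + 1)*(x + 2)*(x + 4)*(x^3 + 3*x^2 - 4*x) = (x + 1)*(x + 2)*(x + 4)^2*(x^2 - x) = x*(x + 1)*(x + 2)*(x + 4)^2*(x - 1)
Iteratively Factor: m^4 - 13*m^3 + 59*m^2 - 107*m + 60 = (m - 3)*(m^3 - 10*m^2 + 29*m - 20) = (m - 5)*(m - 3)*(m^2 - 5*m + 4) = (m - 5)*(m - 4)*(m - 3)*(m - 1)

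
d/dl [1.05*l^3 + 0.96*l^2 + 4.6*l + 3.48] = 3.15*l^2 + 1.92*l + 4.6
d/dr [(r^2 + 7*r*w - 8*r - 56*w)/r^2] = (-7*r*w + 8*r + 112*w)/r^3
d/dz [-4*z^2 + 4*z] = 4 - 8*z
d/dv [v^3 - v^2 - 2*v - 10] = 3*v^2 - 2*v - 2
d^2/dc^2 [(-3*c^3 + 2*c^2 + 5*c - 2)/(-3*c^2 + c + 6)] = 4*(3*c^3 + 18*c - 2)/(27*c^6 - 27*c^5 - 153*c^4 + 107*c^3 + 306*c^2 - 108*c - 216)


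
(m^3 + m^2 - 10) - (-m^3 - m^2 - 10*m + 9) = 2*m^3 + 2*m^2 + 10*m - 19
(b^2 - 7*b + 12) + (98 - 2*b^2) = -b^2 - 7*b + 110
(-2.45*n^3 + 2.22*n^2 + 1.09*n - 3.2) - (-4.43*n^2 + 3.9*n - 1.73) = -2.45*n^3 + 6.65*n^2 - 2.81*n - 1.47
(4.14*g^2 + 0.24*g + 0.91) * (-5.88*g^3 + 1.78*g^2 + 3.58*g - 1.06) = -24.3432*g^5 + 5.958*g^4 + 9.8976*g^3 - 1.9094*g^2 + 3.0034*g - 0.9646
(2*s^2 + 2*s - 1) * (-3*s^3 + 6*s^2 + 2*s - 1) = -6*s^5 + 6*s^4 + 19*s^3 - 4*s^2 - 4*s + 1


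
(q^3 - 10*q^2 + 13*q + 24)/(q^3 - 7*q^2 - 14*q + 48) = (q^2 - 2*q - 3)/(q^2 + q - 6)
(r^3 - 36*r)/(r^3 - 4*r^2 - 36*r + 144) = r/(r - 4)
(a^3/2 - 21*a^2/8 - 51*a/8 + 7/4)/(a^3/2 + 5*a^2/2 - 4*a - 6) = (4*a^3 - 21*a^2 - 51*a + 14)/(4*(a^3 + 5*a^2 - 8*a - 12))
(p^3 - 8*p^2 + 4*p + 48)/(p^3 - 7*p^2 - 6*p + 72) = (p + 2)/(p + 3)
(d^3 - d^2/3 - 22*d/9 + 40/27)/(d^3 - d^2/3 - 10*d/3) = (d^2 - 2*d + 8/9)/(d*(d - 2))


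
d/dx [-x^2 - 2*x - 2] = -2*x - 2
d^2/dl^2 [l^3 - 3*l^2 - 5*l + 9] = 6*l - 6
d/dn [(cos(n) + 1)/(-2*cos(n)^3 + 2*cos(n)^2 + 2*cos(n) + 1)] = 2*(2*sin(2*n) - 2*sin(3*n) - sin(4*n))/(cos(n) + 2*cos(2*n) - cos(3*n) + 4)^2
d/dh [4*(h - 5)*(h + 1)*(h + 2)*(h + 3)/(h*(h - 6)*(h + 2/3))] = 12*(3*h^6 - 32*h^5 + 5*h^4 + 270*h^3 - 286*h^2 - 960*h - 360)/(h^2*(9*h^4 - 96*h^3 + 184*h^2 + 384*h + 144))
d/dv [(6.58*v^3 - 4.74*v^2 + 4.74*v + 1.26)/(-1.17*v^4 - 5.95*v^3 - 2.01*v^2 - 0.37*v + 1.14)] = (7.6986*v^6 - 11.0916*v^5 - 24.7914*v^4 + 57.4336*v^3 + 56.2758*v^2 - 5.742*v + 5.8698)/(1.3689*v^8 + 13.923*v^7 + 40.1059*v^6 + 24.7848*v^5 + 5.7755*v^4 - 12.0786*v^3 - 4.4459*v^2 - 0.8436*v + 1.2996)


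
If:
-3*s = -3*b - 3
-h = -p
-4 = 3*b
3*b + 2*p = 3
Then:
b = -4/3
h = 7/2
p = 7/2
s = -1/3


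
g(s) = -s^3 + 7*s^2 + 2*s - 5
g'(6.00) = -22.00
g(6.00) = 43.00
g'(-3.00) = -67.00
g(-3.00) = 79.00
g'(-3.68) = -90.15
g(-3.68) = 132.27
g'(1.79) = 17.45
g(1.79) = 15.27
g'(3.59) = 13.60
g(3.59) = 46.13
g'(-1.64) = -29.03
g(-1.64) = 14.96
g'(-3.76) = -93.05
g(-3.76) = 139.60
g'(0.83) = 11.55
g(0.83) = 0.91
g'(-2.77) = -59.80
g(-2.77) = 64.42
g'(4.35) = 6.13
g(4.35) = 53.84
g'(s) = -3*s^2 + 14*s + 2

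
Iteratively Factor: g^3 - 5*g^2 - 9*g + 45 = (g - 3)*(g^2 - 2*g - 15) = (g - 3)*(g + 3)*(g - 5)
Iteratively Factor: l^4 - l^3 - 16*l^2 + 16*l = (l + 4)*(l^3 - 5*l^2 + 4*l) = l*(l + 4)*(l^2 - 5*l + 4) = l*(l - 4)*(l + 4)*(l - 1)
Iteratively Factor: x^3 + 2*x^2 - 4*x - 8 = (x + 2)*(x^2 - 4) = (x - 2)*(x + 2)*(x + 2)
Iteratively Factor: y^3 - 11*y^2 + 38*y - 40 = (y - 2)*(y^2 - 9*y + 20) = (y - 4)*(y - 2)*(y - 5)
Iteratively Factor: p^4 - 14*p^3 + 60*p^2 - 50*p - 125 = (p - 5)*(p^3 - 9*p^2 + 15*p + 25) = (p - 5)^2*(p^2 - 4*p - 5) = (p - 5)^2*(p + 1)*(p - 5)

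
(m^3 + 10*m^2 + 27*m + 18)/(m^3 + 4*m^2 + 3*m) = (m + 6)/m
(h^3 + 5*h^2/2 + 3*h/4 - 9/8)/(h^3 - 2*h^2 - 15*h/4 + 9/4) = (h + 3/2)/(h - 3)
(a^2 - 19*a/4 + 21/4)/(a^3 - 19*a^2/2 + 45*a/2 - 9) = (4*a - 7)/(2*(2*a^2 - 13*a + 6))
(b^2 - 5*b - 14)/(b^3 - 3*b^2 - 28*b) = (b + 2)/(b*(b + 4))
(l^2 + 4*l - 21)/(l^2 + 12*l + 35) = (l - 3)/(l + 5)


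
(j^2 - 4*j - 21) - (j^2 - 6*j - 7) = 2*j - 14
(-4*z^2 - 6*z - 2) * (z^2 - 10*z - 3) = -4*z^4 + 34*z^3 + 70*z^2 + 38*z + 6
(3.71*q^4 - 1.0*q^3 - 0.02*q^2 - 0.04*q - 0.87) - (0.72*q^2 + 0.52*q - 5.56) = 3.71*q^4 - 1.0*q^3 - 0.74*q^2 - 0.56*q + 4.69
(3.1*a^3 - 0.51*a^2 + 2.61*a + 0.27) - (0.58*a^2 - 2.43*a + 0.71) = 3.1*a^3 - 1.09*a^2 + 5.04*a - 0.44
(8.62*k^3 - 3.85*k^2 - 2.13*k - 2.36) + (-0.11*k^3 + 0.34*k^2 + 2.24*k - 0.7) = 8.51*k^3 - 3.51*k^2 + 0.11*k - 3.06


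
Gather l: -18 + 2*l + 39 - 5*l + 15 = 36 - 3*l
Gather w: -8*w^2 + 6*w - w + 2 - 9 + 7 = -8*w^2 + 5*w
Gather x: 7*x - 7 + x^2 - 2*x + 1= x^2 + 5*x - 6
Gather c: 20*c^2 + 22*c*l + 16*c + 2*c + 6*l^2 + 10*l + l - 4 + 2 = 20*c^2 + c*(22*l + 18) + 6*l^2 + 11*l - 2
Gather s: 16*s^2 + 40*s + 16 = 16*s^2 + 40*s + 16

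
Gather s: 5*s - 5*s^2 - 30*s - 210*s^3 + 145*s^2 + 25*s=-210*s^3 + 140*s^2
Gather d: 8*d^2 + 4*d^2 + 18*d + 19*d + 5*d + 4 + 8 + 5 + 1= 12*d^2 + 42*d + 18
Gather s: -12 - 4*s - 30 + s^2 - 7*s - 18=s^2 - 11*s - 60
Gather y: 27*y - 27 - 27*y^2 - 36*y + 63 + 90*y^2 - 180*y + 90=63*y^2 - 189*y + 126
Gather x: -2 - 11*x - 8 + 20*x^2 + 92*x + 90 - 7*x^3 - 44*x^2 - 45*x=-7*x^3 - 24*x^2 + 36*x + 80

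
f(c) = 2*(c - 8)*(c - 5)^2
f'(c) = 2*(c - 8)*(2*c - 10) + 2*(c - 5)^2 = 6*(c - 7)*(c - 5)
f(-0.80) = -592.06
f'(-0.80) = 271.44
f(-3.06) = -1436.99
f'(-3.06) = 486.50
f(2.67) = -57.87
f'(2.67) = 60.53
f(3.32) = -26.42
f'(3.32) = 37.09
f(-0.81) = -594.78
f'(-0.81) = 272.26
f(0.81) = -252.46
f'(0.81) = 155.62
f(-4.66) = -2362.75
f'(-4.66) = 675.81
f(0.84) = -247.82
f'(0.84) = 153.75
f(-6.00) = -3388.00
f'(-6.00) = 858.00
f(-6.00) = -3388.00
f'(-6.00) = 858.00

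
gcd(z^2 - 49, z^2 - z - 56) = z + 7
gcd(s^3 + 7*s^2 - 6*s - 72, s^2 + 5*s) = 1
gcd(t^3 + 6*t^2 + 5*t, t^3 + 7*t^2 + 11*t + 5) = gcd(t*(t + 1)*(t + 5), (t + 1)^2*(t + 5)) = t^2 + 6*t + 5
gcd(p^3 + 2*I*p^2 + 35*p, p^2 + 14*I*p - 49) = p + 7*I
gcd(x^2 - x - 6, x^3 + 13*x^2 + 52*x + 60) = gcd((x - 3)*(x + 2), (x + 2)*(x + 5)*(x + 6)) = x + 2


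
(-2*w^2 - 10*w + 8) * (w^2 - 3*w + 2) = -2*w^4 - 4*w^3 + 34*w^2 - 44*w + 16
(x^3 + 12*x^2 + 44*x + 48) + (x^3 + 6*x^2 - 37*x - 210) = 2*x^3 + 18*x^2 + 7*x - 162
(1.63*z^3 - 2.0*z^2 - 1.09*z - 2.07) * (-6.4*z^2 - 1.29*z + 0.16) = -10.432*z^5 + 10.6973*z^4 + 9.8168*z^3 + 14.3341*z^2 + 2.4959*z - 0.3312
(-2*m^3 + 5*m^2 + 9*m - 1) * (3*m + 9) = -6*m^4 - 3*m^3 + 72*m^2 + 78*m - 9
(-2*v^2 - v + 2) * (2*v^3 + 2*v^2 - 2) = -4*v^5 - 6*v^4 + 2*v^3 + 8*v^2 + 2*v - 4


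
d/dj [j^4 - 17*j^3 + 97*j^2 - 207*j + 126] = 4*j^3 - 51*j^2 + 194*j - 207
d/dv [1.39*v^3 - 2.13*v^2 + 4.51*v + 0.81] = 4.17*v^2 - 4.26*v + 4.51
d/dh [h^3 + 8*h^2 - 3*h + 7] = 3*h^2 + 16*h - 3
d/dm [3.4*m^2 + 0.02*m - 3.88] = 6.8*m + 0.02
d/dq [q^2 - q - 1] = 2*q - 1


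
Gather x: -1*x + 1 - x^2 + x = 1 - x^2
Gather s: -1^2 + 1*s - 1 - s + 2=0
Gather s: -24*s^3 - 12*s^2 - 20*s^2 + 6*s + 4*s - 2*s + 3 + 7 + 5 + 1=-24*s^3 - 32*s^2 + 8*s + 16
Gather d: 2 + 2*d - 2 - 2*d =0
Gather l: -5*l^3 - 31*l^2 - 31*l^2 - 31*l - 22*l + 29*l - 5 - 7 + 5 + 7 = -5*l^3 - 62*l^2 - 24*l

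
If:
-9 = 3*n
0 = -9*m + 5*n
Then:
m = -5/3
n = -3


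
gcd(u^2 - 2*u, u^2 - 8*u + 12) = u - 2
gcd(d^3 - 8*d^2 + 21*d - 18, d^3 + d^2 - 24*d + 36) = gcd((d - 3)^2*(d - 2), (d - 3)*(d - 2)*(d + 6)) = d^2 - 5*d + 6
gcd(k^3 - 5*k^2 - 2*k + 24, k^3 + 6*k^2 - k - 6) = 1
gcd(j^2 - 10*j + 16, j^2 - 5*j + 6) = j - 2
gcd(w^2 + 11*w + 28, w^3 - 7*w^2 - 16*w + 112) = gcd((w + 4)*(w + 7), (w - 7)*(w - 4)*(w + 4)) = w + 4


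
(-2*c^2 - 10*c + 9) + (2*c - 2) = -2*c^2 - 8*c + 7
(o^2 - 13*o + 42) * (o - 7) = o^3 - 20*o^2 + 133*o - 294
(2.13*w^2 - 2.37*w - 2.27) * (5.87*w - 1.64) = 12.5031*w^3 - 17.4051*w^2 - 9.4381*w + 3.7228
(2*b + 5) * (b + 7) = 2*b^2 + 19*b + 35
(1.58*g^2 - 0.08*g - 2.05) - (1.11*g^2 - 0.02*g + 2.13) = 0.47*g^2 - 0.06*g - 4.18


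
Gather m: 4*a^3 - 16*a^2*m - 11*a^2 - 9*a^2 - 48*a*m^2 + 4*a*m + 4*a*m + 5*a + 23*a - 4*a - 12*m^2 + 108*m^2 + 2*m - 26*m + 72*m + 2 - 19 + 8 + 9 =4*a^3 - 20*a^2 + 24*a + m^2*(96 - 48*a) + m*(-16*a^2 + 8*a + 48)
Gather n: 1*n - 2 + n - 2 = 2*n - 4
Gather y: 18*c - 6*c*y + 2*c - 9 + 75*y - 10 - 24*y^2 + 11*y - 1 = 20*c - 24*y^2 + y*(86 - 6*c) - 20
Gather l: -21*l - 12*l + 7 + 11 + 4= 22 - 33*l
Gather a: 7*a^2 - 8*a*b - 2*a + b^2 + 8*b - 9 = 7*a^2 + a*(-8*b - 2) + b^2 + 8*b - 9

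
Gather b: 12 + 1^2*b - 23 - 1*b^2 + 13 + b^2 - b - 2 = 0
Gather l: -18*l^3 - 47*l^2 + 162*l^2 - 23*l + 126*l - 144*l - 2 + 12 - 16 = -18*l^3 + 115*l^2 - 41*l - 6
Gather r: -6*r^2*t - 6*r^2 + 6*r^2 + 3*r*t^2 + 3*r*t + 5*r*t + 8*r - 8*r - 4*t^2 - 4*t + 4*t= -6*r^2*t + r*(3*t^2 + 8*t) - 4*t^2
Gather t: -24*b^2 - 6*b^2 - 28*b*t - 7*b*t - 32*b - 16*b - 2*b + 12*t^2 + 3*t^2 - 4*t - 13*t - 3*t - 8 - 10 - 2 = -30*b^2 - 50*b + 15*t^2 + t*(-35*b - 20) - 20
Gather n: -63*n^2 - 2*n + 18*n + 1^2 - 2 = -63*n^2 + 16*n - 1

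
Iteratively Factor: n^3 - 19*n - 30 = (n + 3)*(n^2 - 3*n - 10) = (n + 2)*(n + 3)*(n - 5)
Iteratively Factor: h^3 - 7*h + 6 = (h - 1)*(h^2 + h - 6) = (h - 2)*(h - 1)*(h + 3)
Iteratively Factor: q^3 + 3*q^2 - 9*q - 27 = (q - 3)*(q^2 + 6*q + 9) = (q - 3)*(q + 3)*(q + 3)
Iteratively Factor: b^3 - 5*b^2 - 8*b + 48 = (b - 4)*(b^2 - b - 12) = (b - 4)*(b + 3)*(b - 4)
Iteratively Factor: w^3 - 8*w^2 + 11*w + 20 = (w - 5)*(w^2 - 3*w - 4) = (w - 5)*(w + 1)*(w - 4)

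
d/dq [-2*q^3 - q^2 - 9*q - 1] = -6*q^2 - 2*q - 9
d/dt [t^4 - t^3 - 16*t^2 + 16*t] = 4*t^3 - 3*t^2 - 32*t + 16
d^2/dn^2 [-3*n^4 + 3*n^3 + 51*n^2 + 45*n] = -36*n^2 + 18*n + 102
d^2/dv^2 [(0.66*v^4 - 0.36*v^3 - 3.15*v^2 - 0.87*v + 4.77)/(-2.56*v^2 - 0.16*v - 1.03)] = (-8.65075199999999*v^6 - 1.62201600000001*v^5 - 10.543104*v^4 + 5.20243199999999*v^3 - 245.445912*v^2 - 23.195304*v + 31.307766)/(16.777216*v^6 + 3.145728*v^5 + 20.447232*v^4 + 2.535424*v^3 + 8.226816*v^2 + 0.509232*v + 1.092727)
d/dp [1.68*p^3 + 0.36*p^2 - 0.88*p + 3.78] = 5.04*p^2 + 0.72*p - 0.88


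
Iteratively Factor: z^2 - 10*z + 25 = (z - 5)*(z - 5)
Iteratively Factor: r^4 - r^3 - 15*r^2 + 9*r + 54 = (r + 2)*(r^3 - 3*r^2 - 9*r + 27) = (r - 3)*(r + 2)*(r^2 - 9) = (r - 3)*(r + 2)*(r + 3)*(r - 3)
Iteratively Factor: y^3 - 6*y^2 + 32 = (y + 2)*(y^2 - 8*y + 16) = (y - 4)*(y + 2)*(y - 4)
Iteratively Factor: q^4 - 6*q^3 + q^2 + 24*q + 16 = (q + 1)*(q^3 - 7*q^2 + 8*q + 16) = (q - 4)*(q + 1)*(q^2 - 3*q - 4) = (q - 4)*(q + 1)^2*(q - 4)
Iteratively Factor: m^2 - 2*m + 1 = (m - 1)*(m - 1)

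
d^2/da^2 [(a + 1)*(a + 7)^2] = 6*a + 30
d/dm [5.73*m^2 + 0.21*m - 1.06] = 11.46*m + 0.21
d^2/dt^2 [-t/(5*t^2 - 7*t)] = -50/(125*t^3 - 525*t^2 + 735*t - 343)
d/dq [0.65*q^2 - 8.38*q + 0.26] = 1.3*q - 8.38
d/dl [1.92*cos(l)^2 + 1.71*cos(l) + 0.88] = -(3.84*cos(l) + 1.71)*sin(l)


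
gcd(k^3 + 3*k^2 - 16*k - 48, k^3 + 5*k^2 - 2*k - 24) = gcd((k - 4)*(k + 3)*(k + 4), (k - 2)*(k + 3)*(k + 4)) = k^2 + 7*k + 12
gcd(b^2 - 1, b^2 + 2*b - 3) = b - 1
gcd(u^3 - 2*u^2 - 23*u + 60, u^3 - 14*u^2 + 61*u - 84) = u^2 - 7*u + 12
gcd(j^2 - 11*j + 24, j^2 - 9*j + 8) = j - 8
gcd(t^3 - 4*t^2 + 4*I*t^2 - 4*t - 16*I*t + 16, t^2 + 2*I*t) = t + 2*I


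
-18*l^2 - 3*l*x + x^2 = (-6*l + x)*(3*l + x)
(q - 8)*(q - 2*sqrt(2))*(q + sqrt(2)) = q^3 - 8*q^2 - sqrt(2)*q^2 - 4*q + 8*sqrt(2)*q + 32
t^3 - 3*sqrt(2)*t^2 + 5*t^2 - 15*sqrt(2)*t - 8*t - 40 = (t + 5)*(t - 4*sqrt(2))*(t + sqrt(2))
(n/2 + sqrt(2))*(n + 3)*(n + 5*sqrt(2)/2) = n^3/2 + 3*n^2/2 + 9*sqrt(2)*n^2/4 + 5*n + 27*sqrt(2)*n/4 + 15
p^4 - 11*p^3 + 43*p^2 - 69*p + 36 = (p - 4)*(p - 3)^2*(p - 1)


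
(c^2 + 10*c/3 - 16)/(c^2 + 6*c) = (c - 8/3)/c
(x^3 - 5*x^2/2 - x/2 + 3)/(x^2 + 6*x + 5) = (x^2 - 7*x/2 + 3)/(x + 5)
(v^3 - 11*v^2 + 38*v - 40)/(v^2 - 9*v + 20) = v - 2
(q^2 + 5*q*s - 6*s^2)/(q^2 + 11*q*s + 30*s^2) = (q - s)/(q + 5*s)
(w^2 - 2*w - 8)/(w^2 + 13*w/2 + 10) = 2*(w^2 - 2*w - 8)/(2*w^2 + 13*w + 20)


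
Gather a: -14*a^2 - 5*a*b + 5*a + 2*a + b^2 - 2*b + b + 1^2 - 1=-14*a^2 + a*(7 - 5*b) + b^2 - b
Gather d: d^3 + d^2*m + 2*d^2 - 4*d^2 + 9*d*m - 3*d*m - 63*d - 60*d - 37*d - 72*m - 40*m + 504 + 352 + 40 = d^3 + d^2*(m - 2) + d*(6*m - 160) - 112*m + 896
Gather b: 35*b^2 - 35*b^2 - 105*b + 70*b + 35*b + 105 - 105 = 0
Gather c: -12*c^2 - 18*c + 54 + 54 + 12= -12*c^2 - 18*c + 120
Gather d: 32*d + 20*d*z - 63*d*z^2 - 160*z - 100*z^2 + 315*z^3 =d*(-63*z^2 + 20*z + 32) + 315*z^3 - 100*z^2 - 160*z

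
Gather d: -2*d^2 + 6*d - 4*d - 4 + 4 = -2*d^2 + 2*d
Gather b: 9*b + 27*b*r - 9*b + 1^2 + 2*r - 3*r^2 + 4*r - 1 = 27*b*r - 3*r^2 + 6*r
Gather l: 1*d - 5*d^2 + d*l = -5*d^2 + d*l + d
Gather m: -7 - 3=-10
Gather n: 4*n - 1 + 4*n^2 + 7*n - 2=4*n^2 + 11*n - 3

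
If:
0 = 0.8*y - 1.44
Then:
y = 1.80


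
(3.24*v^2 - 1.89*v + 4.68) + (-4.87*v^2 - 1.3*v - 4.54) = -1.63*v^2 - 3.19*v + 0.14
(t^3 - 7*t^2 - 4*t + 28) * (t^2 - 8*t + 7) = t^5 - 15*t^4 + 59*t^3 + 11*t^2 - 252*t + 196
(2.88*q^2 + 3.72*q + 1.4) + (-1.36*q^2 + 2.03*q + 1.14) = 1.52*q^2 + 5.75*q + 2.54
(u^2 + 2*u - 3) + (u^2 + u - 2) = 2*u^2 + 3*u - 5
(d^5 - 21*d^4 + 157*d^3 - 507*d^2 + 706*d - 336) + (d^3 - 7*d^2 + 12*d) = d^5 - 21*d^4 + 158*d^3 - 514*d^2 + 718*d - 336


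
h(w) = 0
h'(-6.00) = 0.00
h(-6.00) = 0.00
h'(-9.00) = 0.00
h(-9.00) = 0.00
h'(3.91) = 0.00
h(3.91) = 0.00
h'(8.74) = 0.00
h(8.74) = 0.00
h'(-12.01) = 0.00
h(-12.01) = 0.00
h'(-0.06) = 0.00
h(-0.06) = 0.00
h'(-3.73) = 0.00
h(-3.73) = 0.00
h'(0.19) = 0.00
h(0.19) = 0.00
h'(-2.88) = 0.00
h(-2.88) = 0.00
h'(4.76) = 0.00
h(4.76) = 0.00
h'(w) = 0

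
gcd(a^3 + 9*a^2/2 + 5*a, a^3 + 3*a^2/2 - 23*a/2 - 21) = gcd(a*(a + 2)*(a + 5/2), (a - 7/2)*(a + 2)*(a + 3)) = a + 2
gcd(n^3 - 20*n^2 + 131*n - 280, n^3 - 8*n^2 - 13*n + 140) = n^2 - 12*n + 35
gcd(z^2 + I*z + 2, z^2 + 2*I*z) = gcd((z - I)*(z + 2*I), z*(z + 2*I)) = z + 2*I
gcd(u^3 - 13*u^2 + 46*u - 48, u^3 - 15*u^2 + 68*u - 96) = u^2 - 11*u + 24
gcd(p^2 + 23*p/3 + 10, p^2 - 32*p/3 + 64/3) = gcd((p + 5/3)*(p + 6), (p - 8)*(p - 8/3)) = 1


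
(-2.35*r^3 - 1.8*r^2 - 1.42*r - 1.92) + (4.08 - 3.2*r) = -2.35*r^3 - 1.8*r^2 - 4.62*r + 2.16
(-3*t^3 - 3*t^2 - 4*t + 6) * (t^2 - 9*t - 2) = -3*t^5 + 24*t^4 + 29*t^3 + 48*t^2 - 46*t - 12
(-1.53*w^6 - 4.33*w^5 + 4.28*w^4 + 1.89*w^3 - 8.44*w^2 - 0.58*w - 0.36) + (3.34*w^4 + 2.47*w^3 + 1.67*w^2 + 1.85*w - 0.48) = -1.53*w^6 - 4.33*w^5 + 7.62*w^4 + 4.36*w^3 - 6.77*w^2 + 1.27*w - 0.84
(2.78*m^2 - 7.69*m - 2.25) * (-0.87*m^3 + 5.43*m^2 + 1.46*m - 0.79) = -2.4186*m^5 + 21.7857*m^4 - 35.7404*m^3 - 25.6411*m^2 + 2.7901*m + 1.7775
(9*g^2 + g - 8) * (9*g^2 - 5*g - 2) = 81*g^4 - 36*g^3 - 95*g^2 + 38*g + 16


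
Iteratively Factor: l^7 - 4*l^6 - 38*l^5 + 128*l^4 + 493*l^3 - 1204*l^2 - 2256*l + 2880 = (l - 4)*(l^6 - 38*l^4 - 24*l^3 + 397*l^2 + 384*l - 720) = (l - 4)*(l + 4)*(l^5 - 4*l^4 - 22*l^3 + 64*l^2 + 141*l - 180) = (l - 4)^2*(l + 4)*(l^4 - 22*l^2 - 24*l + 45) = (l - 4)^2*(l - 1)*(l + 4)*(l^3 + l^2 - 21*l - 45) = (l - 5)*(l - 4)^2*(l - 1)*(l + 4)*(l^2 + 6*l + 9) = (l - 5)*(l - 4)^2*(l - 1)*(l + 3)*(l + 4)*(l + 3)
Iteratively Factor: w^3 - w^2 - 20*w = (w + 4)*(w^2 - 5*w) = w*(w + 4)*(w - 5)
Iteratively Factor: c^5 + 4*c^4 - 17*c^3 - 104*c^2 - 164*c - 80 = (c - 5)*(c^4 + 9*c^3 + 28*c^2 + 36*c + 16) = (c - 5)*(c + 1)*(c^3 + 8*c^2 + 20*c + 16) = (c - 5)*(c + 1)*(c + 2)*(c^2 + 6*c + 8) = (c - 5)*(c + 1)*(c + 2)*(c + 4)*(c + 2)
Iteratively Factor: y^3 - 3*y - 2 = (y - 2)*(y^2 + 2*y + 1) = (y - 2)*(y + 1)*(y + 1)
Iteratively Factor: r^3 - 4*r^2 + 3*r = (r - 1)*(r^2 - 3*r) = r*(r - 1)*(r - 3)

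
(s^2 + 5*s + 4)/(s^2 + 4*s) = (s + 1)/s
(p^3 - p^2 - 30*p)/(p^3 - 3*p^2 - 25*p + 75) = p*(p - 6)/(p^2 - 8*p + 15)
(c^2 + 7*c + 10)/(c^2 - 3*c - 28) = (c^2 + 7*c + 10)/(c^2 - 3*c - 28)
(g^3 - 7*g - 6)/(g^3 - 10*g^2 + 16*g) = (g^3 - 7*g - 6)/(g*(g^2 - 10*g + 16))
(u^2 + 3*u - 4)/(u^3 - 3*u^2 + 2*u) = (u + 4)/(u*(u - 2))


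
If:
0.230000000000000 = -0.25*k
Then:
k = -0.92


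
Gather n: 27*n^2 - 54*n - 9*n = 27*n^2 - 63*n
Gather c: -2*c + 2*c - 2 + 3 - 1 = 0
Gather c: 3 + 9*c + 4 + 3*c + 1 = 12*c + 8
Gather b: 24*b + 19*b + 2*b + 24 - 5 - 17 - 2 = 45*b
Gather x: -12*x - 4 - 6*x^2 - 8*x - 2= -6*x^2 - 20*x - 6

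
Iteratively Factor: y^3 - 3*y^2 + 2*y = (y)*(y^2 - 3*y + 2) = y*(y - 2)*(y - 1)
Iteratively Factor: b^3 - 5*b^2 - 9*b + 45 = (b - 5)*(b^2 - 9) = (b - 5)*(b + 3)*(b - 3)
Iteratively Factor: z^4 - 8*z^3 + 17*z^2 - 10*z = (z - 5)*(z^3 - 3*z^2 + 2*z) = (z - 5)*(z - 2)*(z^2 - z) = z*(z - 5)*(z - 2)*(z - 1)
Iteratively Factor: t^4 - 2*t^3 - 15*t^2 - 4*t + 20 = (t - 5)*(t^3 + 3*t^2 - 4) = (t - 5)*(t - 1)*(t^2 + 4*t + 4) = (t - 5)*(t - 1)*(t + 2)*(t + 2)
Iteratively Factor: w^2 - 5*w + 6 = (w - 3)*(w - 2)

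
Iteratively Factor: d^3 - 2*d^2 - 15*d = (d - 5)*(d^2 + 3*d) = (d - 5)*(d + 3)*(d)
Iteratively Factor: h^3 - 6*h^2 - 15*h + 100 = (h + 4)*(h^2 - 10*h + 25) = (h - 5)*(h + 4)*(h - 5)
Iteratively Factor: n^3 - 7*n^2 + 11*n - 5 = (n - 5)*(n^2 - 2*n + 1) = (n - 5)*(n - 1)*(n - 1)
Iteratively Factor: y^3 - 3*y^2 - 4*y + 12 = (y + 2)*(y^2 - 5*y + 6) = (y - 3)*(y + 2)*(y - 2)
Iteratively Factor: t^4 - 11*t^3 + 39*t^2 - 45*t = (t - 3)*(t^3 - 8*t^2 + 15*t) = (t - 3)^2*(t^2 - 5*t) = t*(t - 3)^2*(t - 5)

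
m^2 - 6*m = m*(m - 6)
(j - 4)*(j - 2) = j^2 - 6*j + 8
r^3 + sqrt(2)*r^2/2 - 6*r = r*(r - 3*sqrt(2)/2)*(r + 2*sqrt(2))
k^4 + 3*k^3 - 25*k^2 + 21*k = k*(k - 3)*(k - 1)*(k + 7)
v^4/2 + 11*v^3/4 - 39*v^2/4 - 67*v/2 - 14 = (v/2 + 1)*(v - 4)*(v + 1/2)*(v + 7)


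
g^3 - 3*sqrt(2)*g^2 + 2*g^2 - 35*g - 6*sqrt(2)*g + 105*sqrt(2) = (g - 5)*(g + 7)*(g - 3*sqrt(2))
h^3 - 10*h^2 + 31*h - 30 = (h - 5)*(h - 3)*(h - 2)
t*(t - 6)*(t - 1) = t^3 - 7*t^2 + 6*t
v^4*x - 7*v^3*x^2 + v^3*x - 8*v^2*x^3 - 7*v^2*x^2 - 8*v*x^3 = v*(v - 8*x)*(v + x)*(v*x + x)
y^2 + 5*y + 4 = (y + 1)*(y + 4)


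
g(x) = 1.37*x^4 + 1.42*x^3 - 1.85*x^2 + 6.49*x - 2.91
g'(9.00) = 4313.17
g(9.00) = 9929.40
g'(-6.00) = -1001.63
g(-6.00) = 1360.35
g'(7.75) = 2784.54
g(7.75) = 5539.54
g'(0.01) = 6.45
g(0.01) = -2.85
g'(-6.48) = -1281.75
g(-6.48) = 1906.55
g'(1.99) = 59.18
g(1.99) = 35.35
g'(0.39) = 6.02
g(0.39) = -0.54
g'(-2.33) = -31.08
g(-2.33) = -5.66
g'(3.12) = 202.85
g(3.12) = 172.28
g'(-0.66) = 9.21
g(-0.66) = -8.15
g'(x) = 5.48*x^3 + 4.26*x^2 - 3.7*x + 6.49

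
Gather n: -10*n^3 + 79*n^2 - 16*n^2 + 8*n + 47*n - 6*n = -10*n^3 + 63*n^2 + 49*n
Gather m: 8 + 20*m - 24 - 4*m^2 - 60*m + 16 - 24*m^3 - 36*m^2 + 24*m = -24*m^3 - 40*m^2 - 16*m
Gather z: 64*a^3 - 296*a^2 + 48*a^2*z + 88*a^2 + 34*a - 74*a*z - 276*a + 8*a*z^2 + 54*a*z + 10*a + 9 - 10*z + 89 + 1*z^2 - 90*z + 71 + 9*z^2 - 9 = 64*a^3 - 208*a^2 - 232*a + z^2*(8*a + 10) + z*(48*a^2 - 20*a - 100) + 160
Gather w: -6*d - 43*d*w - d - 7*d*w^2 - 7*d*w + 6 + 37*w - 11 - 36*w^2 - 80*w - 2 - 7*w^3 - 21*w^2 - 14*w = -7*d - 7*w^3 + w^2*(-7*d - 57) + w*(-50*d - 57) - 7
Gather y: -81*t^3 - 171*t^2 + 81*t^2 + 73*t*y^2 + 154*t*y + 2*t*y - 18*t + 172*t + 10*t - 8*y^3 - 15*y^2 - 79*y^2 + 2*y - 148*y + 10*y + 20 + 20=-81*t^3 - 90*t^2 + 164*t - 8*y^3 + y^2*(73*t - 94) + y*(156*t - 136) + 40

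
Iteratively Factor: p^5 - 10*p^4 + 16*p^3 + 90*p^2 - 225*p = (p)*(p^4 - 10*p^3 + 16*p^2 + 90*p - 225) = p*(p - 5)*(p^3 - 5*p^2 - 9*p + 45) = p*(p - 5)*(p + 3)*(p^2 - 8*p + 15) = p*(p - 5)^2*(p + 3)*(p - 3)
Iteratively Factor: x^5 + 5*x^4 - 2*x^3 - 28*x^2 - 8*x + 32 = (x + 2)*(x^4 + 3*x^3 - 8*x^2 - 12*x + 16) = (x - 2)*(x + 2)*(x^3 + 5*x^2 + 2*x - 8) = (x - 2)*(x - 1)*(x + 2)*(x^2 + 6*x + 8) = (x - 2)*(x - 1)*(x + 2)^2*(x + 4)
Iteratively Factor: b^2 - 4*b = (b - 4)*(b)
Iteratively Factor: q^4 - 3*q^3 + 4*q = (q - 2)*(q^3 - q^2 - 2*q) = (q - 2)^2*(q^2 + q) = q*(q - 2)^2*(q + 1)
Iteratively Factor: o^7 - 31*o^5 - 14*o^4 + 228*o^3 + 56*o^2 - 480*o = (o + 3)*(o^6 - 3*o^5 - 22*o^4 + 52*o^3 + 72*o^2 - 160*o) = (o - 2)*(o + 3)*(o^5 - o^4 - 24*o^3 + 4*o^2 + 80*o) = (o - 2)*(o + 2)*(o + 3)*(o^4 - 3*o^3 - 18*o^2 + 40*o) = (o - 2)*(o + 2)*(o + 3)*(o + 4)*(o^3 - 7*o^2 + 10*o) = (o - 5)*(o - 2)*(o + 2)*(o + 3)*(o + 4)*(o^2 - 2*o) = o*(o - 5)*(o - 2)*(o + 2)*(o + 3)*(o + 4)*(o - 2)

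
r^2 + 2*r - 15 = (r - 3)*(r + 5)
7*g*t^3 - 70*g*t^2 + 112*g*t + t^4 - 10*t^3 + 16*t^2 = t*(7*g + t)*(t - 8)*(t - 2)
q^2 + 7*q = q*(q + 7)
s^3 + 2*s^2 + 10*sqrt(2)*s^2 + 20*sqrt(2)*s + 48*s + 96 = (s + 2)*(s + 4*sqrt(2))*(s + 6*sqrt(2))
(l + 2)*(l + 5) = l^2 + 7*l + 10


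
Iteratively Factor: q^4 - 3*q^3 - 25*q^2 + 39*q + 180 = (q - 4)*(q^3 + q^2 - 21*q - 45) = (q - 4)*(q + 3)*(q^2 - 2*q - 15) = (q - 5)*(q - 4)*(q + 3)*(q + 3)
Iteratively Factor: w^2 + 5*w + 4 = (w + 4)*(w + 1)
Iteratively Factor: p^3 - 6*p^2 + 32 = (p + 2)*(p^2 - 8*p + 16) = (p - 4)*(p + 2)*(p - 4)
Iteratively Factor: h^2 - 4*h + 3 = (h - 3)*(h - 1)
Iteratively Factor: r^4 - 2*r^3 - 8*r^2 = (r - 4)*(r^3 + 2*r^2) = r*(r - 4)*(r^2 + 2*r) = r^2*(r - 4)*(r + 2)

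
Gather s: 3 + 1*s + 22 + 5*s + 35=6*s + 60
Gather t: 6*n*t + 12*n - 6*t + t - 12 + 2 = 12*n + t*(6*n - 5) - 10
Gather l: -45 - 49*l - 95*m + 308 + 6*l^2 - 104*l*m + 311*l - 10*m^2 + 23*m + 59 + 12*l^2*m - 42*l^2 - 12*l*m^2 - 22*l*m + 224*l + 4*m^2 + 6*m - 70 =l^2*(12*m - 36) + l*(-12*m^2 - 126*m + 486) - 6*m^2 - 66*m + 252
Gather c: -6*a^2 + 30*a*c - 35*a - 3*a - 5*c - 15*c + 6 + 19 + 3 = -6*a^2 - 38*a + c*(30*a - 20) + 28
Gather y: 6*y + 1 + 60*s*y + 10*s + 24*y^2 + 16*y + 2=10*s + 24*y^2 + y*(60*s + 22) + 3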